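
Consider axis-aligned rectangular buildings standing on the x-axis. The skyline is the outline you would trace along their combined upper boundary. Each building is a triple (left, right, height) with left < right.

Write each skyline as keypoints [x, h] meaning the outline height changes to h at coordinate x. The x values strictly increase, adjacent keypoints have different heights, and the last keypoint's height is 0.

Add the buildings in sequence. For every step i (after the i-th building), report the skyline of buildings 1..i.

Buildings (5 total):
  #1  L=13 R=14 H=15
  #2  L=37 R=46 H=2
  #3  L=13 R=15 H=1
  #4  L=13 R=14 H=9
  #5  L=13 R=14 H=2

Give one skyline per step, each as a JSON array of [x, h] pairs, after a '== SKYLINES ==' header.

== SKYLINES ==
[[13,15],[14,0]]
[[13,15],[14,0],[37,2],[46,0]]
[[13,15],[14,1],[15,0],[37,2],[46,0]]
[[13,15],[14,1],[15,0],[37,2],[46,0]]
[[13,15],[14,1],[15,0],[37,2],[46,0]]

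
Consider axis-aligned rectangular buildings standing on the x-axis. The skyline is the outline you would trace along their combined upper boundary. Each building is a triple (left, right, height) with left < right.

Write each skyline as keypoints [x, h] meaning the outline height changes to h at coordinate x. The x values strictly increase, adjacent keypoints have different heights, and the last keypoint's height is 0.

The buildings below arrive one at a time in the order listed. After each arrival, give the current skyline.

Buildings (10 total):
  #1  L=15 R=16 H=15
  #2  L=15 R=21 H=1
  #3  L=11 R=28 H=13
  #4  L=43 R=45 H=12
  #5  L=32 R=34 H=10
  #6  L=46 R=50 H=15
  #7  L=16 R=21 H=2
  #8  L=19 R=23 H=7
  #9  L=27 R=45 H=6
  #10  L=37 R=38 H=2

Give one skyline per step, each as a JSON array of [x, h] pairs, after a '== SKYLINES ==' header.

== SKYLINES ==
[[15,15],[16,0]]
[[15,15],[16,1],[21,0]]
[[11,13],[15,15],[16,13],[28,0]]
[[11,13],[15,15],[16,13],[28,0],[43,12],[45,0]]
[[11,13],[15,15],[16,13],[28,0],[32,10],[34,0],[43,12],[45,0]]
[[11,13],[15,15],[16,13],[28,0],[32,10],[34,0],[43,12],[45,0],[46,15],[50,0]]
[[11,13],[15,15],[16,13],[28,0],[32,10],[34,0],[43,12],[45,0],[46,15],[50,0]]
[[11,13],[15,15],[16,13],[28,0],[32,10],[34,0],[43,12],[45,0],[46,15],[50,0]]
[[11,13],[15,15],[16,13],[28,6],[32,10],[34,6],[43,12],[45,0],[46,15],[50,0]]
[[11,13],[15,15],[16,13],[28,6],[32,10],[34,6],[43,12],[45,0],[46,15],[50,0]]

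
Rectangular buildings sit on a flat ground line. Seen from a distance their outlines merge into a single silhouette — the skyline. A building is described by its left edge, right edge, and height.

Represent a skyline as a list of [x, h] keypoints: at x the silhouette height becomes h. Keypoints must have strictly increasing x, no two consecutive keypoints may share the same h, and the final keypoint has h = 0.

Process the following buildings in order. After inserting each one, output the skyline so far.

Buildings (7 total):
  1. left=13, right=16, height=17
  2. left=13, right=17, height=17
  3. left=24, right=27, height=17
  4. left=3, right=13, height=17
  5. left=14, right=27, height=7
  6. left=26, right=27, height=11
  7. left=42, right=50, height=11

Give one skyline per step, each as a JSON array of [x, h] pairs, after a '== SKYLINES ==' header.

== SKYLINES ==
[[13,17],[16,0]]
[[13,17],[17,0]]
[[13,17],[17,0],[24,17],[27,0]]
[[3,17],[17,0],[24,17],[27,0]]
[[3,17],[17,7],[24,17],[27,0]]
[[3,17],[17,7],[24,17],[27,0]]
[[3,17],[17,7],[24,17],[27,0],[42,11],[50,0]]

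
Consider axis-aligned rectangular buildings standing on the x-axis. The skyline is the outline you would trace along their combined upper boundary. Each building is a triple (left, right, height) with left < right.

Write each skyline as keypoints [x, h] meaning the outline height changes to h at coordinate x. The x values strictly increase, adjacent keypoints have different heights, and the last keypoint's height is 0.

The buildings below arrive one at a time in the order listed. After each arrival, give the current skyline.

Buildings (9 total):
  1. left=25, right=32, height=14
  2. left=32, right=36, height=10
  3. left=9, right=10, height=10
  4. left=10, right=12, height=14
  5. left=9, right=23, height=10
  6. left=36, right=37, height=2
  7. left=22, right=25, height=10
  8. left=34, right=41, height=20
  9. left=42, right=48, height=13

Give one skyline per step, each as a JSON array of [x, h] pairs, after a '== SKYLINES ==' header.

== SKYLINES ==
[[25,14],[32,0]]
[[25,14],[32,10],[36,0]]
[[9,10],[10,0],[25,14],[32,10],[36,0]]
[[9,10],[10,14],[12,0],[25,14],[32,10],[36,0]]
[[9,10],[10,14],[12,10],[23,0],[25,14],[32,10],[36,0]]
[[9,10],[10,14],[12,10],[23,0],[25,14],[32,10],[36,2],[37,0]]
[[9,10],[10,14],[12,10],[25,14],[32,10],[36,2],[37,0]]
[[9,10],[10,14],[12,10],[25,14],[32,10],[34,20],[41,0]]
[[9,10],[10,14],[12,10],[25,14],[32,10],[34,20],[41,0],[42,13],[48,0]]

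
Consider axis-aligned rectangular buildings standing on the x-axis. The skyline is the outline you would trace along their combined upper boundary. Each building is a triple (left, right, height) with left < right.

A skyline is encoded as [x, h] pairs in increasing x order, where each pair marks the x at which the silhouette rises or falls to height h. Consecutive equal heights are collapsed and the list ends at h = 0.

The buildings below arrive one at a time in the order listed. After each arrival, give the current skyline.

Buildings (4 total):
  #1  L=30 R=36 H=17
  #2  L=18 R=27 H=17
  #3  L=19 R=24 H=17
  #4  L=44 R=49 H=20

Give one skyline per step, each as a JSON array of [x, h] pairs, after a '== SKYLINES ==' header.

== SKYLINES ==
[[30,17],[36,0]]
[[18,17],[27,0],[30,17],[36,0]]
[[18,17],[27,0],[30,17],[36,0]]
[[18,17],[27,0],[30,17],[36,0],[44,20],[49,0]]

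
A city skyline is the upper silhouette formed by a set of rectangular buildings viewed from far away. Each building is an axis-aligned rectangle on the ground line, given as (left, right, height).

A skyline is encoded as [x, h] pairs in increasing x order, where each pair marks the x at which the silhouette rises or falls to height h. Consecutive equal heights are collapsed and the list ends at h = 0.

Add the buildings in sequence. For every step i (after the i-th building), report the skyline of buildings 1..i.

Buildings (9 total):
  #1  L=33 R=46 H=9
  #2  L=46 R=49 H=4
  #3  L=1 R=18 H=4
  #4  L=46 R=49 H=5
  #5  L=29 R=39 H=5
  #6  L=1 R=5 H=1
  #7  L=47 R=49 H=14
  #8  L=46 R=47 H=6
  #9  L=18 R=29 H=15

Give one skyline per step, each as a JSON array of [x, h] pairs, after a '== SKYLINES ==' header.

== SKYLINES ==
[[33,9],[46,0]]
[[33,9],[46,4],[49,0]]
[[1,4],[18,0],[33,9],[46,4],[49,0]]
[[1,4],[18,0],[33,9],[46,5],[49,0]]
[[1,4],[18,0],[29,5],[33,9],[46,5],[49,0]]
[[1,4],[18,0],[29,5],[33,9],[46,5],[49,0]]
[[1,4],[18,0],[29,5],[33,9],[46,5],[47,14],[49,0]]
[[1,4],[18,0],[29,5],[33,9],[46,6],[47,14],[49,0]]
[[1,4],[18,15],[29,5],[33,9],[46,6],[47,14],[49,0]]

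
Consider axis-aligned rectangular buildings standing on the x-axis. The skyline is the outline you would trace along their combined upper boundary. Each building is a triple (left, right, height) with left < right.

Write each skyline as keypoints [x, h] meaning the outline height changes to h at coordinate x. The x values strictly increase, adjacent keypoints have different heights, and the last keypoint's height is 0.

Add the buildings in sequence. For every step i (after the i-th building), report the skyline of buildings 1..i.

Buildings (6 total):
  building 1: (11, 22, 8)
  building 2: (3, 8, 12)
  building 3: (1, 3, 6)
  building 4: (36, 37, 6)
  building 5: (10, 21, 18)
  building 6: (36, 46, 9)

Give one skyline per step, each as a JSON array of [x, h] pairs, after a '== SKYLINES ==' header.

== SKYLINES ==
[[11,8],[22,0]]
[[3,12],[8,0],[11,8],[22,0]]
[[1,6],[3,12],[8,0],[11,8],[22,0]]
[[1,6],[3,12],[8,0],[11,8],[22,0],[36,6],[37,0]]
[[1,6],[3,12],[8,0],[10,18],[21,8],[22,0],[36,6],[37,0]]
[[1,6],[3,12],[8,0],[10,18],[21,8],[22,0],[36,9],[46,0]]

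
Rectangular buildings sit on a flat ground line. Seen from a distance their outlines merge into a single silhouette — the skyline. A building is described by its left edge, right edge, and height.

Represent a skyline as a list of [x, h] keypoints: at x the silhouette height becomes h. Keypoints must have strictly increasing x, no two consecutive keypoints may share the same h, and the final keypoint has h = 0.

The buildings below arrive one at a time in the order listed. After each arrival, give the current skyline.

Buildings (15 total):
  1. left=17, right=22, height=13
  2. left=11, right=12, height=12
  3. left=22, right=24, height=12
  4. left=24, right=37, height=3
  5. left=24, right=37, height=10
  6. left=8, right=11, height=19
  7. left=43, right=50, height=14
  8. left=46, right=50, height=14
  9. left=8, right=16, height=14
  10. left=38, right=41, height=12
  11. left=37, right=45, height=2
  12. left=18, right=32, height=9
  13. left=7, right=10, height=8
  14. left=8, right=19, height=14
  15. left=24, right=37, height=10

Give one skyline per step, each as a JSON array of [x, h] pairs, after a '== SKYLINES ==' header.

== SKYLINES ==
[[17,13],[22,0]]
[[11,12],[12,0],[17,13],[22,0]]
[[11,12],[12,0],[17,13],[22,12],[24,0]]
[[11,12],[12,0],[17,13],[22,12],[24,3],[37,0]]
[[11,12],[12,0],[17,13],[22,12],[24,10],[37,0]]
[[8,19],[11,12],[12,0],[17,13],[22,12],[24,10],[37,0]]
[[8,19],[11,12],[12,0],[17,13],[22,12],[24,10],[37,0],[43,14],[50,0]]
[[8,19],[11,12],[12,0],[17,13],[22,12],[24,10],[37,0],[43,14],[50,0]]
[[8,19],[11,14],[16,0],[17,13],[22,12],[24,10],[37,0],[43,14],[50,0]]
[[8,19],[11,14],[16,0],[17,13],[22,12],[24,10],[37,0],[38,12],[41,0],[43,14],[50,0]]
[[8,19],[11,14],[16,0],[17,13],[22,12],[24,10],[37,2],[38,12],[41,2],[43,14],[50,0]]
[[8,19],[11,14],[16,0],[17,13],[22,12],[24,10],[37,2],[38,12],[41,2],[43,14],[50,0]]
[[7,8],[8,19],[11,14],[16,0],[17,13],[22,12],[24,10],[37,2],[38,12],[41,2],[43,14],[50,0]]
[[7,8],[8,19],[11,14],[19,13],[22,12],[24,10],[37,2],[38,12],[41,2],[43,14],[50,0]]
[[7,8],[8,19],[11,14],[19,13],[22,12],[24,10],[37,2],[38,12],[41,2],[43,14],[50,0]]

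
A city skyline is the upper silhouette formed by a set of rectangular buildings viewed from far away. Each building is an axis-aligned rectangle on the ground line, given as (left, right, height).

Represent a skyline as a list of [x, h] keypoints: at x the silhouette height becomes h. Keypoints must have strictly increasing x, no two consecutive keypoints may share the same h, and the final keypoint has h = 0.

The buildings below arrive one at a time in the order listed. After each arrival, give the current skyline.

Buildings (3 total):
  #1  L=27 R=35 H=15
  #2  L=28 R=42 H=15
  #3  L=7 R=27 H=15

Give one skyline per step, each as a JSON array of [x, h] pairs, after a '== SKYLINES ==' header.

== SKYLINES ==
[[27,15],[35,0]]
[[27,15],[42,0]]
[[7,15],[42,0]]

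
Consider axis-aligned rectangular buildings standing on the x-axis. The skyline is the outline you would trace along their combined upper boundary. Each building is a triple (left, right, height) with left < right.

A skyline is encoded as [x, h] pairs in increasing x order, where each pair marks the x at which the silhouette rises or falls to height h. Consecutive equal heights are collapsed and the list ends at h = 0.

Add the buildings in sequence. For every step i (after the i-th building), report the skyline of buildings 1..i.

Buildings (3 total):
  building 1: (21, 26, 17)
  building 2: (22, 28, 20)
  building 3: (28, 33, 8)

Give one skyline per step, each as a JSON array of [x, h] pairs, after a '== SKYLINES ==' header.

== SKYLINES ==
[[21,17],[26,0]]
[[21,17],[22,20],[28,0]]
[[21,17],[22,20],[28,8],[33,0]]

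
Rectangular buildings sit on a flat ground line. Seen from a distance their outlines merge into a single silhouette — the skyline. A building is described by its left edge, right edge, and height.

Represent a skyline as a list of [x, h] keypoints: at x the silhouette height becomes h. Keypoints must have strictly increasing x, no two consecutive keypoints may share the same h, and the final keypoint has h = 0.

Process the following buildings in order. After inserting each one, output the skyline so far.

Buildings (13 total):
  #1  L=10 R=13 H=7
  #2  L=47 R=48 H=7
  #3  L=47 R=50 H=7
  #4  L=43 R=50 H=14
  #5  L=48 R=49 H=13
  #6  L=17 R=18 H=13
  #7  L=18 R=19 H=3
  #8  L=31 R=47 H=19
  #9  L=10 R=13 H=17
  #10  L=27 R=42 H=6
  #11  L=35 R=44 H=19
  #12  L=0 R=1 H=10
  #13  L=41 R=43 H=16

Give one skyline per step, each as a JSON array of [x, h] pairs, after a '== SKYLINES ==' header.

== SKYLINES ==
[[10,7],[13,0]]
[[10,7],[13,0],[47,7],[48,0]]
[[10,7],[13,0],[47,7],[50,0]]
[[10,7],[13,0],[43,14],[50,0]]
[[10,7],[13,0],[43,14],[50,0]]
[[10,7],[13,0],[17,13],[18,0],[43,14],[50,0]]
[[10,7],[13,0],[17,13],[18,3],[19,0],[43,14],[50,0]]
[[10,7],[13,0],[17,13],[18,3],[19,0],[31,19],[47,14],[50,0]]
[[10,17],[13,0],[17,13],[18,3],[19,0],[31,19],[47,14],[50,0]]
[[10,17],[13,0],[17,13],[18,3],[19,0],[27,6],[31,19],[47,14],[50,0]]
[[10,17],[13,0],[17,13],[18,3],[19,0],[27,6],[31,19],[47,14],[50,0]]
[[0,10],[1,0],[10,17],[13,0],[17,13],[18,3],[19,0],[27,6],[31,19],[47,14],[50,0]]
[[0,10],[1,0],[10,17],[13,0],[17,13],[18,3],[19,0],[27,6],[31,19],[47,14],[50,0]]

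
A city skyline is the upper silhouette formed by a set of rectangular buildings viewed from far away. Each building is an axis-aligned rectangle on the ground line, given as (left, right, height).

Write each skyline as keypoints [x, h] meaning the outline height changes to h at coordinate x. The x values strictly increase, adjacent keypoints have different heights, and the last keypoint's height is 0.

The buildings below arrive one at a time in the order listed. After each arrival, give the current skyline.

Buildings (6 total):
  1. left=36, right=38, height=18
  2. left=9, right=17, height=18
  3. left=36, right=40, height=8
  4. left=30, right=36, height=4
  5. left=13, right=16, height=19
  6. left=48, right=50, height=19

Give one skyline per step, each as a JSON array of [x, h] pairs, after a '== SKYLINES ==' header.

== SKYLINES ==
[[36,18],[38,0]]
[[9,18],[17,0],[36,18],[38,0]]
[[9,18],[17,0],[36,18],[38,8],[40,0]]
[[9,18],[17,0],[30,4],[36,18],[38,8],[40,0]]
[[9,18],[13,19],[16,18],[17,0],[30,4],[36,18],[38,8],[40,0]]
[[9,18],[13,19],[16,18],[17,0],[30,4],[36,18],[38,8],[40,0],[48,19],[50,0]]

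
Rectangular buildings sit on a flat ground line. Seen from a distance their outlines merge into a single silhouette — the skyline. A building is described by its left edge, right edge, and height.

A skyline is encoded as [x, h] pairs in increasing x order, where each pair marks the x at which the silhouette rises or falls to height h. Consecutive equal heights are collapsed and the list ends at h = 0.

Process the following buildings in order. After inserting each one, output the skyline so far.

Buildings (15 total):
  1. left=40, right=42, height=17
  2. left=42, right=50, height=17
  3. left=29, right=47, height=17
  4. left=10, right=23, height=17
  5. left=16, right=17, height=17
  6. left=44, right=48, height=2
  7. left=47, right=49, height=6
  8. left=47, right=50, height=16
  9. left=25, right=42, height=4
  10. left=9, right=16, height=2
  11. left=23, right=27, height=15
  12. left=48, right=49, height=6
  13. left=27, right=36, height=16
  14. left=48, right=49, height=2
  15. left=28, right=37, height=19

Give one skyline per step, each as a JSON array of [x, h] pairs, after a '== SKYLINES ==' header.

== SKYLINES ==
[[40,17],[42,0]]
[[40,17],[50,0]]
[[29,17],[50,0]]
[[10,17],[23,0],[29,17],[50,0]]
[[10,17],[23,0],[29,17],[50,0]]
[[10,17],[23,0],[29,17],[50,0]]
[[10,17],[23,0],[29,17],[50,0]]
[[10,17],[23,0],[29,17],[50,0]]
[[10,17],[23,0],[25,4],[29,17],[50,0]]
[[9,2],[10,17],[23,0],[25,4],[29,17],[50,0]]
[[9,2],[10,17],[23,15],[27,4],[29,17],[50,0]]
[[9,2],[10,17],[23,15],[27,4],[29,17],[50,0]]
[[9,2],[10,17],[23,15],[27,16],[29,17],[50,0]]
[[9,2],[10,17],[23,15],[27,16],[29,17],[50,0]]
[[9,2],[10,17],[23,15],[27,16],[28,19],[37,17],[50,0]]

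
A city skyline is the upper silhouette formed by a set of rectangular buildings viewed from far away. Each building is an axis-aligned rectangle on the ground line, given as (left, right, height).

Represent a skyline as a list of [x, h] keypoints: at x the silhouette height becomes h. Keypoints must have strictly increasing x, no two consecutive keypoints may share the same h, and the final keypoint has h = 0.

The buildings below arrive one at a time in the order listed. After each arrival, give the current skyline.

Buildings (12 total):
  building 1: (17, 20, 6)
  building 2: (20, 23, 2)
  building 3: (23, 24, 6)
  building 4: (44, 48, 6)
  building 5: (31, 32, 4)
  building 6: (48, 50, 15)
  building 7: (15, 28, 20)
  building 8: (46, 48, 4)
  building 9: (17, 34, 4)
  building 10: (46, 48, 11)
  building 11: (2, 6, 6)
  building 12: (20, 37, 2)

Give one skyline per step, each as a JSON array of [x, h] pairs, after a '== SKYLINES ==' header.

== SKYLINES ==
[[17,6],[20,0]]
[[17,6],[20,2],[23,0]]
[[17,6],[20,2],[23,6],[24,0]]
[[17,6],[20,2],[23,6],[24,0],[44,6],[48,0]]
[[17,6],[20,2],[23,6],[24,0],[31,4],[32,0],[44,6],[48,0]]
[[17,6],[20,2],[23,6],[24,0],[31,4],[32,0],[44,6],[48,15],[50,0]]
[[15,20],[28,0],[31,4],[32,0],[44,6],[48,15],[50,0]]
[[15,20],[28,0],[31,4],[32,0],[44,6],[48,15],[50,0]]
[[15,20],[28,4],[34,0],[44,6],[48,15],[50,0]]
[[15,20],[28,4],[34,0],[44,6],[46,11],[48,15],[50,0]]
[[2,6],[6,0],[15,20],[28,4],[34,0],[44,6],[46,11],[48,15],[50,0]]
[[2,6],[6,0],[15,20],[28,4],[34,2],[37,0],[44,6],[46,11],[48,15],[50,0]]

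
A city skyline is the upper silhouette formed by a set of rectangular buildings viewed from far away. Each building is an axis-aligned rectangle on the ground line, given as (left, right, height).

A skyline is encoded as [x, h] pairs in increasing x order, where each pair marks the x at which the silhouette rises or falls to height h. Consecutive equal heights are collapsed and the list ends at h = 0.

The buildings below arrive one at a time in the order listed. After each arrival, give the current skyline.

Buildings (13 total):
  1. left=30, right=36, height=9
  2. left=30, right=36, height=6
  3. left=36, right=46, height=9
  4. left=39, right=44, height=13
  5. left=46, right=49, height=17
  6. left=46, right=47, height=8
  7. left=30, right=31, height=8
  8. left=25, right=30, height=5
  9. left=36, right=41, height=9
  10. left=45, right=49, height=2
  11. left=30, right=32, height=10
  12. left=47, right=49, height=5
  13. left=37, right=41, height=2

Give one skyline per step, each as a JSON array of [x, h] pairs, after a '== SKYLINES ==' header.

== SKYLINES ==
[[30,9],[36,0]]
[[30,9],[36,0]]
[[30,9],[46,0]]
[[30,9],[39,13],[44,9],[46,0]]
[[30,9],[39,13],[44,9],[46,17],[49,0]]
[[30,9],[39,13],[44,9],[46,17],[49,0]]
[[30,9],[39,13],[44,9],[46,17],[49,0]]
[[25,5],[30,9],[39,13],[44,9],[46,17],[49,0]]
[[25,5],[30,9],[39,13],[44,9],[46,17],[49,0]]
[[25,5],[30,9],[39,13],[44,9],[46,17],[49,0]]
[[25,5],[30,10],[32,9],[39,13],[44,9],[46,17],[49,0]]
[[25,5],[30,10],[32,9],[39,13],[44,9],[46,17],[49,0]]
[[25,5],[30,10],[32,9],[39,13],[44,9],[46,17],[49,0]]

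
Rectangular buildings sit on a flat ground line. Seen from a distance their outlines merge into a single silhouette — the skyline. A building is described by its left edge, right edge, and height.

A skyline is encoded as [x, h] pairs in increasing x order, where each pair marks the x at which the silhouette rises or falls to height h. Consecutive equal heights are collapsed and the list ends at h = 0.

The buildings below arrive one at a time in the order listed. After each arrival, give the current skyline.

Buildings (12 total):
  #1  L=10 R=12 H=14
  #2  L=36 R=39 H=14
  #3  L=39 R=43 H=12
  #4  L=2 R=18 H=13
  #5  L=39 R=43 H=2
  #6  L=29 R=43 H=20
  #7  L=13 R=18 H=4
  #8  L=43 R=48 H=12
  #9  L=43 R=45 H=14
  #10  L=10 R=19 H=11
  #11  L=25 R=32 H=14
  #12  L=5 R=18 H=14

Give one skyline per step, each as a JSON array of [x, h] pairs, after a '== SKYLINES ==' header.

== SKYLINES ==
[[10,14],[12,0]]
[[10,14],[12,0],[36,14],[39,0]]
[[10,14],[12,0],[36,14],[39,12],[43,0]]
[[2,13],[10,14],[12,13],[18,0],[36,14],[39,12],[43,0]]
[[2,13],[10,14],[12,13],[18,0],[36,14],[39,12],[43,0]]
[[2,13],[10,14],[12,13],[18,0],[29,20],[43,0]]
[[2,13],[10,14],[12,13],[18,0],[29,20],[43,0]]
[[2,13],[10,14],[12,13],[18,0],[29,20],[43,12],[48,0]]
[[2,13],[10,14],[12,13],[18,0],[29,20],[43,14],[45,12],[48,0]]
[[2,13],[10,14],[12,13],[18,11],[19,0],[29,20],[43,14],[45,12],[48,0]]
[[2,13],[10,14],[12,13],[18,11],[19,0],[25,14],[29,20],[43,14],[45,12],[48,0]]
[[2,13],[5,14],[18,11],[19,0],[25,14],[29,20],[43,14],[45,12],[48,0]]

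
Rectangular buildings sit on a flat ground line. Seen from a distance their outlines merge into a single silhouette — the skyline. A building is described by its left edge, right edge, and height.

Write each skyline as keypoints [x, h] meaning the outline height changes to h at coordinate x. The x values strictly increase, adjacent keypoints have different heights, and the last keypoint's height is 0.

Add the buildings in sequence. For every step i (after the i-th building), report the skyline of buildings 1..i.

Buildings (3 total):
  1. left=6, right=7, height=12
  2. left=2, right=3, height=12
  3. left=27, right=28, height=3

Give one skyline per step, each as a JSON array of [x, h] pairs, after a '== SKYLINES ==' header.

== SKYLINES ==
[[6,12],[7,0]]
[[2,12],[3,0],[6,12],[7,0]]
[[2,12],[3,0],[6,12],[7,0],[27,3],[28,0]]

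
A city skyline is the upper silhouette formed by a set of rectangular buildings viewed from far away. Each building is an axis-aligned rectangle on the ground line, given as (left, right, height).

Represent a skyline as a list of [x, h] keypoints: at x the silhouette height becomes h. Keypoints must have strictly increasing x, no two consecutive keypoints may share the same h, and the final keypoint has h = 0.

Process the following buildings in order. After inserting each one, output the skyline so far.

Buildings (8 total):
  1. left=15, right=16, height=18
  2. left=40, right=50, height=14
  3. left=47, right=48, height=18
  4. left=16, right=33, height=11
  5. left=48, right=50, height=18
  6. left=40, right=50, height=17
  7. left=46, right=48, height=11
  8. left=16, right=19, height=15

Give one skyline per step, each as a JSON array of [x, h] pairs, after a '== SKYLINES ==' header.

== SKYLINES ==
[[15,18],[16,0]]
[[15,18],[16,0],[40,14],[50,0]]
[[15,18],[16,0],[40,14],[47,18],[48,14],[50,0]]
[[15,18],[16,11],[33,0],[40,14],[47,18],[48,14],[50,0]]
[[15,18],[16,11],[33,0],[40,14],[47,18],[50,0]]
[[15,18],[16,11],[33,0],[40,17],[47,18],[50,0]]
[[15,18],[16,11],[33,0],[40,17],[47,18],[50,0]]
[[15,18],[16,15],[19,11],[33,0],[40,17],[47,18],[50,0]]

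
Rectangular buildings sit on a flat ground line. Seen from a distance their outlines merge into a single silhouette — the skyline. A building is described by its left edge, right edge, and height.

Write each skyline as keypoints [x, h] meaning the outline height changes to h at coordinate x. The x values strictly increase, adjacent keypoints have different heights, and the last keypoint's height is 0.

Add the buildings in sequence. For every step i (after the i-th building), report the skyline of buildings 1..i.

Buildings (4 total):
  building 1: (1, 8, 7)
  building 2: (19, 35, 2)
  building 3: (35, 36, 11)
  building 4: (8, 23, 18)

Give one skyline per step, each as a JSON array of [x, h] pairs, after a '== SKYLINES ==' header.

== SKYLINES ==
[[1,7],[8,0]]
[[1,7],[8,0],[19,2],[35,0]]
[[1,7],[8,0],[19,2],[35,11],[36,0]]
[[1,7],[8,18],[23,2],[35,11],[36,0]]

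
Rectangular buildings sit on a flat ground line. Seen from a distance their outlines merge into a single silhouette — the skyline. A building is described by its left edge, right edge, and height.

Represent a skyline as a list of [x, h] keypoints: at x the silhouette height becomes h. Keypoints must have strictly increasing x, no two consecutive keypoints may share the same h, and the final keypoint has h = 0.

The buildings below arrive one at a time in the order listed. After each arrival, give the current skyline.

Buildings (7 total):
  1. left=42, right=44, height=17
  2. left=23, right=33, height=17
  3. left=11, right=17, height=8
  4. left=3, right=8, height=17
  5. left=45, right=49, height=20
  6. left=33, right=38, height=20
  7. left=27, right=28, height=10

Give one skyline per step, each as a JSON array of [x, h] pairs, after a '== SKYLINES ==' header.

== SKYLINES ==
[[42,17],[44,0]]
[[23,17],[33,0],[42,17],[44,0]]
[[11,8],[17,0],[23,17],[33,0],[42,17],[44,0]]
[[3,17],[8,0],[11,8],[17,0],[23,17],[33,0],[42,17],[44,0]]
[[3,17],[8,0],[11,8],[17,0],[23,17],[33,0],[42,17],[44,0],[45,20],[49,0]]
[[3,17],[8,0],[11,8],[17,0],[23,17],[33,20],[38,0],[42,17],[44,0],[45,20],[49,0]]
[[3,17],[8,0],[11,8],[17,0],[23,17],[33,20],[38,0],[42,17],[44,0],[45,20],[49,0]]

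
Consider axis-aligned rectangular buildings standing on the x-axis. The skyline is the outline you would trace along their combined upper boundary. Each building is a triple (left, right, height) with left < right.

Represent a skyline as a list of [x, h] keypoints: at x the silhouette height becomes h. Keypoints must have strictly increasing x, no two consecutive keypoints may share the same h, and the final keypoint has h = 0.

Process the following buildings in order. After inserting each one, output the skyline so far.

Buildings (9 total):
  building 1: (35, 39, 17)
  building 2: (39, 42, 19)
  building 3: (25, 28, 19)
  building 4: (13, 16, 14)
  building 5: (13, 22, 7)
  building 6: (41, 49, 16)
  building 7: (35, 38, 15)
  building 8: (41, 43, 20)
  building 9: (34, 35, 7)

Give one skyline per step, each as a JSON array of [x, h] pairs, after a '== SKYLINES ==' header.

== SKYLINES ==
[[35,17],[39,0]]
[[35,17],[39,19],[42,0]]
[[25,19],[28,0],[35,17],[39,19],[42,0]]
[[13,14],[16,0],[25,19],[28,0],[35,17],[39,19],[42,0]]
[[13,14],[16,7],[22,0],[25,19],[28,0],[35,17],[39,19],[42,0]]
[[13,14],[16,7],[22,0],[25,19],[28,0],[35,17],[39,19],[42,16],[49,0]]
[[13,14],[16,7],[22,0],[25,19],[28,0],[35,17],[39,19],[42,16],[49,0]]
[[13,14],[16,7],[22,0],[25,19],[28,0],[35,17],[39,19],[41,20],[43,16],[49,0]]
[[13,14],[16,7],[22,0],[25,19],[28,0],[34,7],[35,17],[39,19],[41,20],[43,16],[49,0]]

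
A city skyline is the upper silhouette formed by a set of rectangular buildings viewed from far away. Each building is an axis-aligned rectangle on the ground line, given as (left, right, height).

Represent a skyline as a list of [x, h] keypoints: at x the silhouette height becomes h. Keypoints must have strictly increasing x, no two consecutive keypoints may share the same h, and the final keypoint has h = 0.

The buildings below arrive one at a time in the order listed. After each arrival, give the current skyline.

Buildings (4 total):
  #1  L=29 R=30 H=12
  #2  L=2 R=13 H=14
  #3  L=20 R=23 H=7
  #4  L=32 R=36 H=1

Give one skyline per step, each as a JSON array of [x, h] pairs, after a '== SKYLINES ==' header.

== SKYLINES ==
[[29,12],[30,0]]
[[2,14],[13,0],[29,12],[30,0]]
[[2,14],[13,0],[20,7],[23,0],[29,12],[30,0]]
[[2,14],[13,0],[20,7],[23,0],[29,12],[30,0],[32,1],[36,0]]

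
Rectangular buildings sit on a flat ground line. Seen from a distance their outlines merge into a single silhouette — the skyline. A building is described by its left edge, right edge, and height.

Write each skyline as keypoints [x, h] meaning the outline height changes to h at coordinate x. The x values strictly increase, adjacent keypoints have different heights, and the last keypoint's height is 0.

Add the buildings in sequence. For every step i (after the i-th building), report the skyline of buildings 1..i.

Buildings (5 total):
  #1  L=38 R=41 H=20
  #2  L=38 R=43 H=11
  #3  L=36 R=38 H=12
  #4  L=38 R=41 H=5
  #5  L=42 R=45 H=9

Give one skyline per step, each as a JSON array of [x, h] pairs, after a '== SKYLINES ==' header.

== SKYLINES ==
[[38,20],[41,0]]
[[38,20],[41,11],[43,0]]
[[36,12],[38,20],[41,11],[43,0]]
[[36,12],[38,20],[41,11],[43,0]]
[[36,12],[38,20],[41,11],[43,9],[45,0]]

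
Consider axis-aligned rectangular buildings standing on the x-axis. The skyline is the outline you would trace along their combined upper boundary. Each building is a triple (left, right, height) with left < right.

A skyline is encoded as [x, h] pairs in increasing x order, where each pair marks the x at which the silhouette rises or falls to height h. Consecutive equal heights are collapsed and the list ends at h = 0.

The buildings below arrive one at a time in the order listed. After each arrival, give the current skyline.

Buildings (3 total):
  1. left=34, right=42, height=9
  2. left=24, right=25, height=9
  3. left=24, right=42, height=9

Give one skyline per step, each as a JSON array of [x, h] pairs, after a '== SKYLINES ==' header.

== SKYLINES ==
[[34,9],[42,0]]
[[24,9],[25,0],[34,9],[42,0]]
[[24,9],[42,0]]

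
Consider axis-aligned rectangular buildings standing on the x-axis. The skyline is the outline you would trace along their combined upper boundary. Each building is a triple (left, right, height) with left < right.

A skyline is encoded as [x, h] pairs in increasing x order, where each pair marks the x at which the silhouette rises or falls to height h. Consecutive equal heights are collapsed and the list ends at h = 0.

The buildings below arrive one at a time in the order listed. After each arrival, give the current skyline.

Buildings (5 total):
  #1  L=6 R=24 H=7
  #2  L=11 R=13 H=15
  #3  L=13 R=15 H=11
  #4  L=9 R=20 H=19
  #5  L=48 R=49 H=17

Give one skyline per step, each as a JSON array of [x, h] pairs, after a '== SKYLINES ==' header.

== SKYLINES ==
[[6,7],[24,0]]
[[6,7],[11,15],[13,7],[24,0]]
[[6,7],[11,15],[13,11],[15,7],[24,0]]
[[6,7],[9,19],[20,7],[24,0]]
[[6,7],[9,19],[20,7],[24,0],[48,17],[49,0]]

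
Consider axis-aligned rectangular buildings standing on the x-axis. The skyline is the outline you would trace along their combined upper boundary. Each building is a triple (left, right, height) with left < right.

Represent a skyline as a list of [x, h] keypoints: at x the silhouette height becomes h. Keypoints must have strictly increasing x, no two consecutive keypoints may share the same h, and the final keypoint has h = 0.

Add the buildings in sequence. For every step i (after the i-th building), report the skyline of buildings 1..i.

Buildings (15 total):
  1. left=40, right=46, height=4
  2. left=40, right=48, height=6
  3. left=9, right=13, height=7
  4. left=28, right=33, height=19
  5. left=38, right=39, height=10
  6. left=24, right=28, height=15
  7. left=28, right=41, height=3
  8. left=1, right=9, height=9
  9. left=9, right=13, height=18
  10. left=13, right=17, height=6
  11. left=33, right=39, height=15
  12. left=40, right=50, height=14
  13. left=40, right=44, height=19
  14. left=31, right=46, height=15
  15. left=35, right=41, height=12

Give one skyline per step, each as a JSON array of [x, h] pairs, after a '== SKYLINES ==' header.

== SKYLINES ==
[[40,4],[46,0]]
[[40,6],[48,0]]
[[9,7],[13,0],[40,6],[48,0]]
[[9,7],[13,0],[28,19],[33,0],[40,6],[48,0]]
[[9,7],[13,0],[28,19],[33,0],[38,10],[39,0],[40,6],[48,0]]
[[9,7],[13,0],[24,15],[28,19],[33,0],[38,10],[39,0],[40,6],[48,0]]
[[9,7],[13,0],[24,15],[28,19],[33,3],[38,10],[39,3],[40,6],[48,0]]
[[1,9],[9,7],[13,0],[24,15],[28,19],[33,3],[38,10],[39,3],[40,6],[48,0]]
[[1,9],[9,18],[13,0],[24,15],[28,19],[33,3],[38,10],[39,3],[40,6],[48,0]]
[[1,9],[9,18],[13,6],[17,0],[24,15],[28,19],[33,3],[38,10],[39,3],[40,6],[48,0]]
[[1,9],[9,18],[13,6],[17,0],[24,15],[28,19],[33,15],[39,3],[40,6],[48,0]]
[[1,9],[9,18],[13,6],[17,0],[24,15],[28,19],[33,15],[39,3],[40,14],[50,0]]
[[1,9],[9,18],[13,6],[17,0],[24,15],[28,19],[33,15],[39,3],[40,19],[44,14],[50,0]]
[[1,9],[9,18],[13,6],[17,0],[24,15],[28,19],[33,15],[40,19],[44,15],[46,14],[50,0]]
[[1,9],[9,18],[13,6],[17,0],[24,15],[28,19],[33,15],[40,19],[44,15],[46,14],[50,0]]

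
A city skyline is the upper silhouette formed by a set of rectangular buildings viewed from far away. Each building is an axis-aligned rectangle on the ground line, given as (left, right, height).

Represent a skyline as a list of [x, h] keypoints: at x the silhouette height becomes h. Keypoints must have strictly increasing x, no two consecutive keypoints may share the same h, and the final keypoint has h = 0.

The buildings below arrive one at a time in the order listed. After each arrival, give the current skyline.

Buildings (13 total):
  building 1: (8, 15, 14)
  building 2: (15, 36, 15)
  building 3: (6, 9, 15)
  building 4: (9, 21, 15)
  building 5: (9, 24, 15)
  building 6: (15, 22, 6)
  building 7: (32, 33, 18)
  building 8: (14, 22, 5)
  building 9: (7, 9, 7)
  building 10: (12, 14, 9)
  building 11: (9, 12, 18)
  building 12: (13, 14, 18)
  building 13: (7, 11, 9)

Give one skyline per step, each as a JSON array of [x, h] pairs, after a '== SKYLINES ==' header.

== SKYLINES ==
[[8,14],[15,0]]
[[8,14],[15,15],[36,0]]
[[6,15],[9,14],[15,15],[36,0]]
[[6,15],[36,0]]
[[6,15],[36,0]]
[[6,15],[36,0]]
[[6,15],[32,18],[33,15],[36,0]]
[[6,15],[32,18],[33,15],[36,0]]
[[6,15],[32,18],[33,15],[36,0]]
[[6,15],[32,18],[33,15],[36,0]]
[[6,15],[9,18],[12,15],[32,18],[33,15],[36,0]]
[[6,15],[9,18],[12,15],[13,18],[14,15],[32,18],[33,15],[36,0]]
[[6,15],[9,18],[12,15],[13,18],[14,15],[32,18],[33,15],[36,0]]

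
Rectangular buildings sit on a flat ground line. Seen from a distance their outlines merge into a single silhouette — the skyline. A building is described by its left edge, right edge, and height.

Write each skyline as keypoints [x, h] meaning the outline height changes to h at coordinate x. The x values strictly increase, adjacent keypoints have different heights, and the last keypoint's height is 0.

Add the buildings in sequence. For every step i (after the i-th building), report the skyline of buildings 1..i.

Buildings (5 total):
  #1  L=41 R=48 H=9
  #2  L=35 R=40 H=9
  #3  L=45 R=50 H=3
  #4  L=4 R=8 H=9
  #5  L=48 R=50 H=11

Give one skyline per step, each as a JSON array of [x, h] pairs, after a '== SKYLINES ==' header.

== SKYLINES ==
[[41,9],[48,0]]
[[35,9],[40,0],[41,9],[48,0]]
[[35,9],[40,0],[41,9],[48,3],[50,0]]
[[4,9],[8,0],[35,9],[40,0],[41,9],[48,3],[50,0]]
[[4,9],[8,0],[35,9],[40,0],[41,9],[48,11],[50,0]]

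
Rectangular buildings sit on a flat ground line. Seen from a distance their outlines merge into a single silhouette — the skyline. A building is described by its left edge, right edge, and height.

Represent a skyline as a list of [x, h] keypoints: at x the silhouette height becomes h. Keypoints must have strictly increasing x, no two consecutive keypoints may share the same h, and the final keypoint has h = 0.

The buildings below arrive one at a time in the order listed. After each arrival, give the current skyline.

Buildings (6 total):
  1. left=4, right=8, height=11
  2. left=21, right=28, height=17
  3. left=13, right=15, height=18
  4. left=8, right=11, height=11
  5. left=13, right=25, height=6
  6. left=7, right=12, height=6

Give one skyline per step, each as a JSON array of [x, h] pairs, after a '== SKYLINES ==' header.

== SKYLINES ==
[[4,11],[8,0]]
[[4,11],[8,0],[21,17],[28,0]]
[[4,11],[8,0],[13,18],[15,0],[21,17],[28,0]]
[[4,11],[11,0],[13,18],[15,0],[21,17],[28,0]]
[[4,11],[11,0],[13,18],[15,6],[21,17],[28,0]]
[[4,11],[11,6],[12,0],[13,18],[15,6],[21,17],[28,0]]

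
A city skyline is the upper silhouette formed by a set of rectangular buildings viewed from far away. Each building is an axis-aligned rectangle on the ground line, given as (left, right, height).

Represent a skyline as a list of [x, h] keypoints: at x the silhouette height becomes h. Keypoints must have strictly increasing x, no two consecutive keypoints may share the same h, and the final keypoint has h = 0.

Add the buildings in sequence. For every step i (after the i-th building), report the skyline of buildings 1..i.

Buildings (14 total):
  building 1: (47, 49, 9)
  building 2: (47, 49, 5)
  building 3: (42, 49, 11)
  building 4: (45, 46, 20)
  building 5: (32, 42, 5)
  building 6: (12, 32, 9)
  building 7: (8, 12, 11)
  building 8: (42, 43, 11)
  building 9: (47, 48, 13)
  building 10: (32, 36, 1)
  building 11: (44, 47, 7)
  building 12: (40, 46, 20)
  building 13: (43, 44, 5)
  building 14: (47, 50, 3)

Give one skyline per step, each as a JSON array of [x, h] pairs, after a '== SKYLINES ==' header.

== SKYLINES ==
[[47,9],[49,0]]
[[47,9],[49,0]]
[[42,11],[49,0]]
[[42,11],[45,20],[46,11],[49,0]]
[[32,5],[42,11],[45,20],[46,11],[49,0]]
[[12,9],[32,5],[42,11],[45,20],[46,11],[49,0]]
[[8,11],[12,9],[32,5],[42,11],[45,20],[46,11],[49,0]]
[[8,11],[12,9],[32,5],[42,11],[45,20],[46,11],[49,0]]
[[8,11],[12,9],[32,5],[42,11],[45,20],[46,11],[47,13],[48,11],[49,0]]
[[8,11],[12,9],[32,5],[42,11],[45,20],[46,11],[47,13],[48,11],[49,0]]
[[8,11],[12,9],[32,5],[42,11],[45,20],[46,11],[47,13],[48,11],[49,0]]
[[8,11],[12,9],[32,5],[40,20],[46,11],[47,13],[48,11],[49,0]]
[[8,11],[12,9],[32,5],[40,20],[46,11],[47,13],[48,11],[49,0]]
[[8,11],[12,9],[32,5],[40,20],[46,11],[47,13],[48,11],[49,3],[50,0]]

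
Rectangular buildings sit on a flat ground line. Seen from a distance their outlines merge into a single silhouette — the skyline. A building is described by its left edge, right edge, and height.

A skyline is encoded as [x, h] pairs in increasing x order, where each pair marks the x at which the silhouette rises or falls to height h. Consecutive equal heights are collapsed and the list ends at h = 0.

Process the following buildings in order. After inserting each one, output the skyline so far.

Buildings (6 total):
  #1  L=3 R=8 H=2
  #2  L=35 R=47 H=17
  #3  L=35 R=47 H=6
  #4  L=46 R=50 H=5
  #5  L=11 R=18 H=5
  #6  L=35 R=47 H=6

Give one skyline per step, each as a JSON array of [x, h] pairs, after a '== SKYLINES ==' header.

== SKYLINES ==
[[3,2],[8,0]]
[[3,2],[8,0],[35,17],[47,0]]
[[3,2],[8,0],[35,17],[47,0]]
[[3,2],[8,0],[35,17],[47,5],[50,0]]
[[3,2],[8,0],[11,5],[18,0],[35,17],[47,5],[50,0]]
[[3,2],[8,0],[11,5],[18,0],[35,17],[47,5],[50,0]]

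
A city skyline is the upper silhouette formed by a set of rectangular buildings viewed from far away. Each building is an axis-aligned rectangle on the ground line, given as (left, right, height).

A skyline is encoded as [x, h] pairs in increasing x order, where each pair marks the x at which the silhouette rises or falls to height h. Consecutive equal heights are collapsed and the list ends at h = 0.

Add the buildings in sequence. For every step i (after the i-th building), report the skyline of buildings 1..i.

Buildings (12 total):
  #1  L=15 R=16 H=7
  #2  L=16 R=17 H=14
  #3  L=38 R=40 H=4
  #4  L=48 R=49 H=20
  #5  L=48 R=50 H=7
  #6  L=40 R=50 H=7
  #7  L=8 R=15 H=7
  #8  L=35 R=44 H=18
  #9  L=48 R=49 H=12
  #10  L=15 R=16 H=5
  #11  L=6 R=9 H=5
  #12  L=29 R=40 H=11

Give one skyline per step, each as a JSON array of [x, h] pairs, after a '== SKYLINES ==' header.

== SKYLINES ==
[[15,7],[16,0]]
[[15,7],[16,14],[17,0]]
[[15,7],[16,14],[17,0],[38,4],[40,0]]
[[15,7],[16,14],[17,0],[38,4],[40,0],[48,20],[49,0]]
[[15,7],[16,14],[17,0],[38,4],[40,0],[48,20],[49,7],[50,0]]
[[15,7],[16,14],[17,0],[38,4],[40,7],[48,20],[49,7],[50,0]]
[[8,7],[16,14],[17,0],[38,4],[40,7],[48,20],[49,7],[50,0]]
[[8,7],[16,14],[17,0],[35,18],[44,7],[48,20],[49,7],[50,0]]
[[8,7],[16,14],[17,0],[35,18],[44,7],[48,20],[49,7],[50,0]]
[[8,7],[16,14],[17,0],[35,18],[44,7],[48,20],[49,7],[50,0]]
[[6,5],[8,7],[16,14],[17,0],[35,18],[44,7],[48,20],[49,7],[50,0]]
[[6,5],[8,7],[16,14],[17,0],[29,11],[35,18],[44,7],[48,20],[49,7],[50,0]]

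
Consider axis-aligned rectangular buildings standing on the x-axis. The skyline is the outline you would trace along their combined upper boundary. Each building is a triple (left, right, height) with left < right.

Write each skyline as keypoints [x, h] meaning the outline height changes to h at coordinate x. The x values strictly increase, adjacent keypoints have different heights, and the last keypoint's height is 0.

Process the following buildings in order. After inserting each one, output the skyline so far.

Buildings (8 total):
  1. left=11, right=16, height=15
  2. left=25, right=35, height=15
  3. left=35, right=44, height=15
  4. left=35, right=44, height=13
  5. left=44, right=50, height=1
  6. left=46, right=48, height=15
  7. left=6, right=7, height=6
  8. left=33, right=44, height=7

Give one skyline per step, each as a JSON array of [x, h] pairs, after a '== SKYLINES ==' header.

== SKYLINES ==
[[11,15],[16,0]]
[[11,15],[16,0],[25,15],[35,0]]
[[11,15],[16,0],[25,15],[44,0]]
[[11,15],[16,0],[25,15],[44,0]]
[[11,15],[16,0],[25,15],[44,1],[50,0]]
[[11,15],[16,0],[25,15],[44,1],[46,15],[48,1],[50,0]]
[[6,6],[7,0],[11,15],[16,0],[25,15],[44,1],[46,15],[48,1],[50,0]]
[[6,6],[7,0],[11,15],[16,0],[25,15],[44,1],[46,15],[48,1],[50,0]]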